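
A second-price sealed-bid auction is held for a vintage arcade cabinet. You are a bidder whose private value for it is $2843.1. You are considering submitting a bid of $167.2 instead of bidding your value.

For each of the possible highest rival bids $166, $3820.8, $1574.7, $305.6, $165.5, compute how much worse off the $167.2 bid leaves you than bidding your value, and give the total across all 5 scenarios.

The deviation costs you only when the competing bid falls strictly between $167.2 and $2843.1; elsewhere both bids give the same outcome.
$166: outcomes coincide → loss $0.
$3820.8: outcomes coincide → loss $0.
$1574.7: truthful payoff $1268.4, deviation payoff $0 → loss $1268.4.
$305.6: truthful payoff $2537.5, deviation payoff $0 → loss $2537.5.
$165.5: outcomes coincide → loss $0.
Total loss = $1268.4 + $2537.5 = $3805.9.
In a second-price auction your bid sets only whether you win, not what you pay, so bidding your true value is weakly dominant.

$3805.9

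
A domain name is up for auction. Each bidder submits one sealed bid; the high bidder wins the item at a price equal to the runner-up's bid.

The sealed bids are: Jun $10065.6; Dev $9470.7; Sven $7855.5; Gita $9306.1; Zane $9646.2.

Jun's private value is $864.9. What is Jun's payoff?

Highest bid: Jun at $10065.6, so Jun wins.
Second-highest bid: Zane at $9646.2 — that is the price the winner pays.
Jun's payoff = value − price = $864.9 − $9646.2 = −$8781.3.

−$8781.3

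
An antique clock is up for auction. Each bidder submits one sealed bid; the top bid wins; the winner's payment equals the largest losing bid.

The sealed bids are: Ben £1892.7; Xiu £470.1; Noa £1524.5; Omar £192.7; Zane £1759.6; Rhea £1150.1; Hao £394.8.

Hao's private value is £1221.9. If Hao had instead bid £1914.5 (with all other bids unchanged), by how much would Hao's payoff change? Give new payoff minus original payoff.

−£670.8

The highest bid among the other bidders is £1892.7; Hao's bid doesn't change that.
Original bid £394.8: Hao is not highest (top rival bid is £1892.7); payoff £0.
Alternative bid £1914.5: Hao is highest, pays the top rival bid £1892.7; payoff £1221.9 − £1892.7 = −£670.8.
Change in payoff = −£670.8 − (£0) = −£670.8.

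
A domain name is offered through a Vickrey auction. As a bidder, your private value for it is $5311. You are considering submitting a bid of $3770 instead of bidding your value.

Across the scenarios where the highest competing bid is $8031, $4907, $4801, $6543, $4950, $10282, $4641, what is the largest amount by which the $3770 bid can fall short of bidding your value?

$670

$8031: same outcome either way → loss $0.
$4907: truthful gives $404, deviation gives $0 → loss $404.
$4801: truthful gives $510, deviation gives $0 → loss $510.
$6543: same outcome either way → loss $0.
$4950: truthful gives $361, deviation gives $0 → loss $361.
$10282: same outcome either way → loss $0.
$4641: truthful gives $670, deviation gives $0 → loss $670.
Maximum loss: $670.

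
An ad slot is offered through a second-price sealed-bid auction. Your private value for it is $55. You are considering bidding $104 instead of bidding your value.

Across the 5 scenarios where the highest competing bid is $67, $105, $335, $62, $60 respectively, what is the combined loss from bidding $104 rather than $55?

$24

The deviation costs you only when the competing bid falls strictly between $55 and $104; elsewhere both bids give the same outcome.
$67: truthful payoff $0, deviation payoff −$12 → loss $12.
$105: outcomes coincide → loss $0.
$335: outcomes coincide → loss $0.
$62: truthful payoff $0, deviation payoff −$7 → loss $7.
$60: truthful payoff $0, deviation payoff −$5 → loss $5.
Total loss = $12 + $7 + $5 = $24.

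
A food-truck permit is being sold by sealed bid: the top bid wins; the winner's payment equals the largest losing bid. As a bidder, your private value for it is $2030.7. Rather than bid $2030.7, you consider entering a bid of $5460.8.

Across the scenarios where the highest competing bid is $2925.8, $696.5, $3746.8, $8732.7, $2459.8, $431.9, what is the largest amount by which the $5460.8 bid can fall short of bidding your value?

$2925.8: truthful gives $0, deviation gives −$895.1 → loss $895.1.
$696.5: same outcome either way → loss $0.
$3746.8: truthful gives $0, deviation gives −$1716.1 → loss $1716.1.
$8732.7: same outcome either way → loss $0.
$2459.8: truthful gives $0, deviation gives −$429.1 → loss $429.1.
$431.9: same outcome either way → loss $0.
Maximum loss: $1716.1.

$1716.1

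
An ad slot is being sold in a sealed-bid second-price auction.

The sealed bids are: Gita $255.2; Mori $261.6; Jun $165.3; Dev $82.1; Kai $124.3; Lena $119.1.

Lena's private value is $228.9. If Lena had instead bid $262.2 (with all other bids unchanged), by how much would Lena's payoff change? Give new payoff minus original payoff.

The highest bid among the other bidders is $261.6; Lena's bid doesn't change that.
Original bid $119.1: Lena is not highest (top rival bid is $261.6); payoff $0.
Alternative bid $262.2: Lena is highest, pays the top rival bid $261.6; payoff $228.9 − $261.6 = −$32.7.
Change in payoff = −$32.7 − ($0) = −$32.7.

−$32.7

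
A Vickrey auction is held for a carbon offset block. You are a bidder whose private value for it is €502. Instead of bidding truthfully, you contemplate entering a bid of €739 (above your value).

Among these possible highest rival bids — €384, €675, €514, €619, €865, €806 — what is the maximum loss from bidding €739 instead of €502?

€173

€384: same outcome either way → loss €0.
€675: truthful gives €0, deviation gives −€173 → loss €173.
€514: truthful gives €0, deviation gives −€12 → loss €12.
€619: truthful gives €0, deviation gives −€117 → loss €117.
€865: same outcome either way → loss €0.
€806: same outcome either way → loss €0.
Maximum loss: €173.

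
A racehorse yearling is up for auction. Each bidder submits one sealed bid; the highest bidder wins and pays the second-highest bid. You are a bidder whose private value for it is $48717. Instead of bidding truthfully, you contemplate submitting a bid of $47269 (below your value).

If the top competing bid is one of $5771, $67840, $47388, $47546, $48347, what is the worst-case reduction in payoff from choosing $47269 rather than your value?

$5771: same outcome either way → loss $0.
$67840: same outcome either way → loss $0.
$47388: truthful gives $1329, deviation gives $0 → loss $1329.
$47546: truthful gives $1171, deviation gives $0 → loss $1171.
$48347: truthful gives $370, deviation gives $0 → loss $370.
Maximum loss: $1329.

$1329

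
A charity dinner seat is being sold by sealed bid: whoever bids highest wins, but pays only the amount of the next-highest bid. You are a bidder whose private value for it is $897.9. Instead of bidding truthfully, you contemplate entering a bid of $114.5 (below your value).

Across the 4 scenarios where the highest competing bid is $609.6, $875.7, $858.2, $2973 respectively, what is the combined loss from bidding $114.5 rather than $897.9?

$350.2

The deviation costs you only when the competing bid falls strictly between $114.5 and $897.9; elsewhere both bids give the same outcome.
$609.6: truthful payoff $288.3, deviation payoff $0 → loss $288.3.
$875.7: truthful payoff $22.2, deviation payoff $0 → loss $22.2.
$858.2: truthful payoff $39.7, deviation payoff $0 → loss $39.7.
$2973: outcomes coincide → loss $0.
Total loss = $288.3 + $22.2 + $39.7 = $350.2.
In a second-price auction your bid sets only whether you win, not what you pay, so bidding your true value is weakly dominant.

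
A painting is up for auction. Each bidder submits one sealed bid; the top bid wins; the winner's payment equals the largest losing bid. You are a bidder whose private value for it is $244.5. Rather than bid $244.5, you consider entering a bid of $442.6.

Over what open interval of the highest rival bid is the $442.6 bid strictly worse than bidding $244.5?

If the competing bid is below $244.5, both bids win at the same price — no difference.
If it is above $442.6, both bids lose — no difference.
If it lies strictly between $244.5 and $442.6, bidding your value loses (payoff 0) while bidding $442.6 wins at a price above your value (payoff negative).
So the deviation strictly hurts on the open interval ($244.5, $442.6).

($244.5, $442.6)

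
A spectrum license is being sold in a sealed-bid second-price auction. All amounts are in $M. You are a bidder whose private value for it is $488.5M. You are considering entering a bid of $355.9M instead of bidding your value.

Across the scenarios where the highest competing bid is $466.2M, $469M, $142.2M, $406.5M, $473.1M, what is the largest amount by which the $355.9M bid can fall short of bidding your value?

$466.2M: truthful gives $22.3M, deviation gives $0M → loss $22.3M.
$469M: truthful gives $19.5M, deviation gives $0M → loss $19.5M.
$142.2M: same outcome either way → loss $0M.
$406.5M: truthful gives $82M, deviation gives $0M → loss $82M.
$473.1M: truthful gives $15.4M, deviation gives $0M → loss $15.4M.
Maximum loss: $82M.

$82M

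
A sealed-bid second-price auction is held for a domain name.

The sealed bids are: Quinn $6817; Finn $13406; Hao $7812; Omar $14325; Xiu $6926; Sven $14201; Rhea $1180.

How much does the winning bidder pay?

$14201

Highest bid: Omar at $14325, so Omar wins.
Second-highest bid: Sven at $14201 — that is the price the winner pays.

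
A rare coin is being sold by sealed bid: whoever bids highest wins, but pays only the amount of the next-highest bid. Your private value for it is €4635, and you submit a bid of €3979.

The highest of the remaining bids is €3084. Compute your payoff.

Your bid €3979 exceeds the highest competing bid €3084, so you win.
In a second-price auction the winner pays the second-highest bid, €3084.
Payoff = value − price = €4635 − €3084 = €1551.

€1551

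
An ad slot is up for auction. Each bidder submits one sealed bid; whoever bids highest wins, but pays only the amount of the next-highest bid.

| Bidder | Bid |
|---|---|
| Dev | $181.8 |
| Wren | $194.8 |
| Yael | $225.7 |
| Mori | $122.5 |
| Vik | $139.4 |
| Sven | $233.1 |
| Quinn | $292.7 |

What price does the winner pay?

Highest bid: Quinn at $292.7, so Quinn wins.
Second-highest bid: Sven at $233.1 — that is the price the winner pays.

$233.1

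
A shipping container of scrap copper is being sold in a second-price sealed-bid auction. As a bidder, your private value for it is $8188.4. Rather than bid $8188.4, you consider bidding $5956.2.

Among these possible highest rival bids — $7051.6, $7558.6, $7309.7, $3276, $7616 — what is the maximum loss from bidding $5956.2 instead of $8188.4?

$7051.6: truthful gives $1136.8, deviation gives $0 → loss $1136.8.
$7558.6: truthful gives $629.8, deviation gives $0 → loss $629.8.
$7309.7: truthful gives $878.7, deviation gives $0 → loss $878.7.
$3276: same outcome either way → loss $0.
$7616: truthful gives $572.4, deviation gives $0 → loss $572.4.
Maximum loss: $1136.8.

$1136.8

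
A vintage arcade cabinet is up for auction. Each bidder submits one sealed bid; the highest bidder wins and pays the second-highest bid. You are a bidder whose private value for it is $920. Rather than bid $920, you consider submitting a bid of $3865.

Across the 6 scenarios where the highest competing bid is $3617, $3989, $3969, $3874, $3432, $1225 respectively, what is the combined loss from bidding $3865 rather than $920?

The deviation costs you only when the competing bid falls strictly between $920 and $3865; elsewhere both bids give the same outcome.
$3617: truthful payoff $0, deviation payoff −$2697 → loss $2697.
$3989: outcomes coincide → loss $0.
$3969: outcomes coincide → loss $0.
$3874: outcomes coincide → loss $0.
$3432: truthful payoff $0, deviation payoff −$2512 → loss $2512.
$1225: truthful payoff $0, deviation payoff −$305 → loss $305.
Total loss = $2697 + $2512 + $305 = $5514.

$5514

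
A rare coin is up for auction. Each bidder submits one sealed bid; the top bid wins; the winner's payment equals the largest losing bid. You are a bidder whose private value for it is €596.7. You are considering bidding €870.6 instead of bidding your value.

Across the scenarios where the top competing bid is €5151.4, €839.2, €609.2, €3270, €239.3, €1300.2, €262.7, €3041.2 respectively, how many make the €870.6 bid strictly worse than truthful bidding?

2

The deviation hurts exactly when the highest competing bid lies strictly between €596.7 and €870.6 — overbidding then wins at a price above your value.
€5151.4: above both → same outcome either way.
€839.2: inside the interval → strictly worse (loss €242.5).
€609.2: inside the interval → strictly worse (loss €12.5).
€3270: above both → same outcome either way.
€239.3: below both → same outcome either way.
€1300.2: above both → same outcome either way.
€262.7: below both → same outcome either way.
€3041.2: above both → same outcome either way.
Count: 2.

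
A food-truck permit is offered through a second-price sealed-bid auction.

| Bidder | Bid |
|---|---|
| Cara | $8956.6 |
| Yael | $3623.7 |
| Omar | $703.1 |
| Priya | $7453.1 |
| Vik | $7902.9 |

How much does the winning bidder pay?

Highest bid: Cara at $8956.6, so Cara wins.
Second-highest bid: Vik at $7902.9 — that is the price the winner pays.

$7902.9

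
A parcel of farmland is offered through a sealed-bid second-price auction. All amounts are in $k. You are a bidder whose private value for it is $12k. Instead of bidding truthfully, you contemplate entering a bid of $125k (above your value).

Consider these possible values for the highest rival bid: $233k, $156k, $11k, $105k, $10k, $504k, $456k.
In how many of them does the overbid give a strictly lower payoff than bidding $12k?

1

The deviation hurts exactly when the highest competing bid lies strictly between $12k and $125k — overbidding then wins at a price above your value.
$233k: above both → same outcome either way.
$156k: above both → same outcome either way.
$11k: below both → same outcome either way.
$105k: inside the interval → strictly worse (loss $93k).
$10k: below both → same outcome either way.
$504k: above both → same outcome either way.
$456k: above both → same outcome either way.
Count: 1.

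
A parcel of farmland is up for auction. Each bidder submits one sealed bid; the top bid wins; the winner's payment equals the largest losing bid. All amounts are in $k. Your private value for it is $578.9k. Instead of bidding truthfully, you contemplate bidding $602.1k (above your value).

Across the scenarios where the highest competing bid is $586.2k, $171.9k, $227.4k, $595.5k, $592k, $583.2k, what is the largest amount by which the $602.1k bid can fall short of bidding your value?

$16.6k

$586.2k: truthful gives $0k, deviation gives −$7.3k → loss $7.3k.
$171.9k: same outcome either way → loss $0k.
$227.4k: same outcome either way → loss $0k.
$595.5k: truthful gives $0k, deviation gives −$16.6k → loss $16.6k.
$592k: truthful gives $0k, deviation gives −$13.1k → loss $13.1k.
$583.2k: truthful gives $0k, deviation gives −$4.3k → loss $4.3k.
Maximum loss: $16.6k.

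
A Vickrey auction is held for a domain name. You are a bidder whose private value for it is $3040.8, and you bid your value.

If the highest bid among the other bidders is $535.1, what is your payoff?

Your bid $3040.8 exceeds the highest competing bid $535.1, so you win.
In a second-price auction the winner pays the second-highest bid, $535.1.
Payoff = value − price = $3040.8 − $535.1 = $2505.7.

$2505.7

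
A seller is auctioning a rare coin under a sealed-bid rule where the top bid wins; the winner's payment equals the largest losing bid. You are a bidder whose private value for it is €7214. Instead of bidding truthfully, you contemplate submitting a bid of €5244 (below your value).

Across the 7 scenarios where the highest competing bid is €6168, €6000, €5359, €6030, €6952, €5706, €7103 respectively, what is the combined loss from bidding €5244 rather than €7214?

The deviation costs you only when the competing bid falls strictly between €5244 and €7214; elsewhere both bids give the same outcome.
€6168: truthful payoff €1046, deviation payoff €0 → loss €1046.
€6000: truthful payoff €1214, deviation payoff €0 → loss €1214.
€5359: truthful payoff €1855, deviation payoff €0 → loss €1855.
€6030: truthful payoff €1184, deviation payoff €0 → loss €1184.
€6952: truthful payoff €262, deviation payoff €0 → loss €262.
€5706: truthful payoff €1508, deviation payoff €0 → loss €1508.
€7103: truthful payoff €111, deviation payoff €0 → loss €111.
Total loss = €1046 + €1214 + €1855 + €1184 + €262 + €1508 + €111 = €7180.
In a second-price auction your bid sets only whether you win, not what you pay, so bidding your true value is weakly dominant.

€7180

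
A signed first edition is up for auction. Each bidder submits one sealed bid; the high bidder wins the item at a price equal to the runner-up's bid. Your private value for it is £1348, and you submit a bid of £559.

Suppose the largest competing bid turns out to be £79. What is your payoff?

£1269

Your bid £559 exceeds the highest competing bid £79, so you win.
In a second-price auction the winner pays the second-highest bid, £79.
Payoff = value − price = £1348 − £79 = £1269.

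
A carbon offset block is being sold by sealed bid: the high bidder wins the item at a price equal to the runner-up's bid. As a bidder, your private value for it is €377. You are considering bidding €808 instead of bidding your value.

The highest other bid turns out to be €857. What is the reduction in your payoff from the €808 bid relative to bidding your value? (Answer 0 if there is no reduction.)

€0

Bidding your value €377: you lose (since €377 < €857). Payoff €0.
Bidding €808: you lose. Payoff €0.
Difference = €0 − €0 = €0; both bids lead to the same outcome because the competing bid is above both your value and your alternative bid.
Truthful bidding weakly dominates here: raising your bid can only win items priced above your value, and lowering it can only forfeit items priced below.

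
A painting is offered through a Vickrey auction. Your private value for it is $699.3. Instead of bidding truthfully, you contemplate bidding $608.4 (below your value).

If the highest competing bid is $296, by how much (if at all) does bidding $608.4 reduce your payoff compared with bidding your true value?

Bidding your value $699.3: you win (since $699.3 > $296) and pay $296. Payoff $403.3.
Bidding $608.4: you win and pay $296. Payoff $699.3 − $296 = $403.3.
Difference = $403.3 − $403.3 = $0; both bids lead to the same outcome because the competing bid is below both your value and your alternative bid.
Because the price is fixed by the runner-up's bid, deviating from your value can only change a good outcome into a bad one — never the reverse.

$0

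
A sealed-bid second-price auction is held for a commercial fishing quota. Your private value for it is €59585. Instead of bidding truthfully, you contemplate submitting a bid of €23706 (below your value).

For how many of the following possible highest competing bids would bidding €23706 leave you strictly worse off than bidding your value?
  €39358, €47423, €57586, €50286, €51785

The deviation hurts exactly when the highest competing bid lies strictly between €23706 and €59585 — underbidding then forfeits a profitable win.
€39358: inside the interval → strictly worse (loss €20227).
€47423: inside the interval → strictly worse (loss €12162).
€57586: inside the interval → strictly worse (loss €1999).
€50286: inside the interval → strictly worse (loss €9299).
€51785: inside the interval → strictly worse (loss €7800).
Count: 5.

5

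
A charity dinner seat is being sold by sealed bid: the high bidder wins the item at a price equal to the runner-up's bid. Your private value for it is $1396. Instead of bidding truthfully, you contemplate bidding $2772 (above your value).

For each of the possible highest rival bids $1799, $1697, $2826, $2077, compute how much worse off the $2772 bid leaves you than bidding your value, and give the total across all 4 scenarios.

The deviation costs you only when the competing bid falls strictly between $1396 and $2772; elsewhere both bids give the same outcome.
$1799: truthful payoff $0, deviation payoff −$403 → loss $403.
$1697: truthful payoff $0, deviation payoff −$301 → loss $301.
$2826: outcomes coincide → loss $0.
$2077: truthful payoff $0, deviation payoff −$681 → loss $681.
Total loss = $403 + $301 + $681 = $1385.

$1385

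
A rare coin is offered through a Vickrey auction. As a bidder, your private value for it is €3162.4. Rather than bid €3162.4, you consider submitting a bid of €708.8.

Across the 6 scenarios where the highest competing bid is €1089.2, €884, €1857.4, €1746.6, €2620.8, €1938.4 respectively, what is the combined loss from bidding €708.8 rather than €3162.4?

The deviation costs you only when the competing bid falls strictly between €708.8 and €3162.4; elsewhere both bids give the same outcome.
€1089.2: truthful payoff €2073.2, deviation payoff €0 → loss €2073.2.
€884: truthful payoff €2278.4, deviation payoff €0 → loss €2278.4.
€1857.4: truthful payoff €1305, deviation payoff €0 → loss €1305.
€1746.6: truthful payoff €1415.8, deviation payoff €0 → loss €1415.8.
€2620.8: truthful payoff €541.6, deviation payoff €0 → loss €541.6.
€1938.4: truthful payoff €1224, deviation payoff €0 → loss €1224.
Total loss = €2073.2 + €2278.4 + €1305 + €1415.8 + €541.6 + €1224 = €8838.
Truthful bidding weakly dominates here: raising your bid can only win items priced above your value, and lowering it can only forfeit items priced below.

€8838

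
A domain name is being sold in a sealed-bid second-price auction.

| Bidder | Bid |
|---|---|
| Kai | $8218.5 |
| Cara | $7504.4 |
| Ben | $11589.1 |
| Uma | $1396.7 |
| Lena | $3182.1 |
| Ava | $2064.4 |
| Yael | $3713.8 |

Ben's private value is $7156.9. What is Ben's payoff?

−$1061.6

Highest bid: Ben at $11589.1, so Ben wins.
Second-highest bid: Kai at $8218.5 — that is the price the winner pays.
Ben's payoff = value − price = $7156.9 − $8218.5 = −$1061.6.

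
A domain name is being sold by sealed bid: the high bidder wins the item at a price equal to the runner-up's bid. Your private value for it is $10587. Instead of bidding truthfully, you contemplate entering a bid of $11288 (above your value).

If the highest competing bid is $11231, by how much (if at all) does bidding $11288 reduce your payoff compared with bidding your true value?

$644

Bidding your value $10587: you lose (since $10587 < $11231). Payoff $0.
Bidding $11288: you win and pay $11231. Payoff $10587 − $11231 = −$644.
The competing bid $11231 lies between your value and your inflated bid, so overbidding wins an item priced above your value.
Loss from deviating = $0 − (−$644) = $644.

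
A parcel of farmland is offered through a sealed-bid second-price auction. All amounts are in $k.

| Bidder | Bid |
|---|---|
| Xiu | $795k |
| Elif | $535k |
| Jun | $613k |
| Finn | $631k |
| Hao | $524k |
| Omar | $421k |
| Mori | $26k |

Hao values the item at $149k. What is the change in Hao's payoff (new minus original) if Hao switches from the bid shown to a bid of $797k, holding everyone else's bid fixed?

−$646k

The highest bid among the other bidders is $795k; Hao's bid doesn't change that.
Original bid $524k: Hao is not highest (top rival bid is $795k); payoff $0k.
Alternative bid $797k: Hao is highest, pays the top rival bid $795k; payoff $149k − $795k = −$646k.
Change in payoff = −$646k − ($0k) = −$646k.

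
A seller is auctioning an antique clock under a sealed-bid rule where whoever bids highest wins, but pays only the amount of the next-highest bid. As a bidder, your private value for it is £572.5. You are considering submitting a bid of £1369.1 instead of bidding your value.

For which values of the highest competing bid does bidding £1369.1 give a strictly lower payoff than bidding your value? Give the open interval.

If the competing bid is below £572.5, both bids win at the same price — no difference.
If it is above £1369.1, both bids lose — no difference.
If it lies strictly between £572.5 and £1369.1, bidding your value loses (payoff 0) while bidding £1369.1 wins at a price above your value (payoff negative).
So the deviation strictly hurts on the open interval (£572.5, £1369.1).
Truthful bidding weakly dominates here: raising your bid can only win items priced above your value, and lowering it can only forfeit items priced below.

(£572.5, £1369.1)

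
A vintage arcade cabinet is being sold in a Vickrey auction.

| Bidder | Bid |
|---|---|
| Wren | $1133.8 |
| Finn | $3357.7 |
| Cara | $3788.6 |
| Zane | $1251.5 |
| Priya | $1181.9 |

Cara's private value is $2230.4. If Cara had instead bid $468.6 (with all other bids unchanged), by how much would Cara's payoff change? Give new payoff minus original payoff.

The highest bid among the other bidders is $3357.7; Cara's bid doesn't change that.
Original bid $3788.6: Cara is highest, pays the top rival bid $3357.7; payoff $2230.4 − $3357.7 = −$1127.3.
Alternative bid $468.6: Cara is not highest (top rival bid is $3357.7); payoff $0.
Change in payoff = $0 − (−$1127.3) = $1127.3.

$1127.3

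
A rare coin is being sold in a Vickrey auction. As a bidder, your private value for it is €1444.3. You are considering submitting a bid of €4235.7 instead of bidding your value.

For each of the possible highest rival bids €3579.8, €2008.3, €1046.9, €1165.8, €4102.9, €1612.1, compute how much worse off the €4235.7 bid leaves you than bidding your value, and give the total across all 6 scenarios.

The deviation costs you only when the competing bid falls strictly between €1444.3 and €4235.7; elsewhere both bids give the same outcome.
€3579.8: truthful payoff €0, deviation payoff −€2135.5 → loss €2135.5.
€2008.3: truthful payoff €0, deviation payoff −€564 → loss €564.
€1046.9: outcomes coincide → loss €0.
€1165.8: outcomes coincide → loss €0.
€4102.9: truthful payoff €0, deviation payoff −€2658.6 → loss €2658.6.
€1612.1: truthful payoff €0, deviation payoff −€167.8 → loss €167.8.
Total loss = €2135.5 + €564 + €2658.6 + €167.8 = €5525.9.

€5525.9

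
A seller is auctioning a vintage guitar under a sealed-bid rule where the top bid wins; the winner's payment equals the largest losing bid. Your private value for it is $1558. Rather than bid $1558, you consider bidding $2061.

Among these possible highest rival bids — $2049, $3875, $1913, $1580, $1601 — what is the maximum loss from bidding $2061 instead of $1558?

$491

$2049: truthful gives $0, deviation gives −$491 → loss $491.
$3875: same outcome either way → loss $0.
$1913: truthful gives $0, deviation gives −$355 → loss $355.
$1580: truthful gives $0, deviation gives −$22 → loss $22.
$1601: truthful gives $0, deviation gives −$43 → loss $43.
Maximum loss: $491.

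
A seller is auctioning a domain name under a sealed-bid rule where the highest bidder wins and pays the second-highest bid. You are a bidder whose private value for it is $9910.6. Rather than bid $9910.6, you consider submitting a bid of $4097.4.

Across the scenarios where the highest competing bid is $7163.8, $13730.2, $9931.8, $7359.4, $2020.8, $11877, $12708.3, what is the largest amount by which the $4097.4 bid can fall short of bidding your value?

$7163.8: truthful gives $2746.8, deviation gives $0 → loss $2746.8.
$13730.2: same outcome either way → loss $0.
$9931.8: same outcome either way → loss $0.
$7359.4: truthful gives $2551.2, deviation gives $0 → loss $2551.2.
$2020.8: same outcome either way → loss $0.
$11877: same outcome either way → loss $0.
$12708.3: same outcome either way → loss $0.
Maximum loss: $2746.8.

$2746.8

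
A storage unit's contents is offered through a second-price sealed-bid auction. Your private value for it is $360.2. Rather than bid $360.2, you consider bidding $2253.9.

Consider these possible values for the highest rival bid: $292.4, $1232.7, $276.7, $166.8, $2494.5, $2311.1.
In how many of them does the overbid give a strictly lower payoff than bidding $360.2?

The deviation hurts exactly when the highest competing bid lies strictly between $360.2 and $2253.9 — overbidding then wins at a price above your value.
$292.4: below both → same outcome either way.
$1232.7: inside the interval → strictly worse (loss $872.5).
$276.7: below both → same outcome either way.
$166.8: below both → same outcome either way.
$2494.5: above both → same outcome either way.
$2311.1: above both → same outcome either way.
Count: 1.

1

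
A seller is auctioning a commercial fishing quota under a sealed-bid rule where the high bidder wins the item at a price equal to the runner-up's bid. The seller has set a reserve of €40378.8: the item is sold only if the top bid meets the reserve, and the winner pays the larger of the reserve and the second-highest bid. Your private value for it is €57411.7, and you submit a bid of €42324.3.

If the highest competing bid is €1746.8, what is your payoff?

€17032.9

Your bid €42324.3 is the highest and exceeds the reserve.
Price = max(second-highest bid, reserve) = max(€1746.8, €40378.8) = €40378.8.
Payoff = €57411.7 − €40378.8 = €17032.9.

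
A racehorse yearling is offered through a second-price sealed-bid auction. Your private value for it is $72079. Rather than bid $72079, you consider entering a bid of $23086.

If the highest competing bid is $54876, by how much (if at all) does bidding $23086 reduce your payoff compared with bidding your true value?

$17203

Bidding your value $72079: you win (since $72079 > $54876) and pay $54876. Payoff $17203.
Bidding $23086: you lose. Payoff $0.
The competing bid $54876 lies between your shaded bid and your value, so underbidding forfeits an item you could have won at a profitable price.
Loss from deviating = $17203 − ($0) = $17203.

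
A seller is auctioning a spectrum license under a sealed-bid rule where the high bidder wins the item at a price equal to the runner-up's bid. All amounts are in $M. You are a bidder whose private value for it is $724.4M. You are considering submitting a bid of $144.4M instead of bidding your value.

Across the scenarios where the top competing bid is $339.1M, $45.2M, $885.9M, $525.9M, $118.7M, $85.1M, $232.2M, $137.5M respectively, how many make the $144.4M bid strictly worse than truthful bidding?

The deviation hurts exactly when the highest competing bid lies strictly between $144.4M and $724.4M — underbidding then forfeits a profitable win.
$339.1M: inside the interval → strictly worse (loss $385.3M).
$45.2M: below both → same outcome either way.
$885.9M: above both → same outcome either way.
$525.9M: inside the interval → strictly worse (loss $198.5M).
$118.7M: below both → same outcome either way.
$85.1M: below both → same outcome either way.
$232.2M: inside the interval → strictly worse (loss $492.2M).
$137.5M: below both → same outcome either way.
Count: 3.

3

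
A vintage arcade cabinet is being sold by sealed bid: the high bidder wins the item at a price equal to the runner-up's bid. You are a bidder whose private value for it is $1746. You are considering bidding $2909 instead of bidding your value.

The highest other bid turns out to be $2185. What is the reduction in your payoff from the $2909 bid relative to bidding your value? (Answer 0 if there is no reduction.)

$439

Bidding your value $1746: you lose (since $1746 < $2185). Payoff $0.
Bidding $2909: you win and pay $2185. Payoff $1746 − $2185 = −$439.
The competing bid $2185 lies between your value and your inflated bid, so overbidding wins an item priced above your value.
Loss from deviating = $0 − (−$439) = $439.
Because the price is fixed by the runner-up's bid, deviating from your value can only change a good outcome into a bad one — never the reverse.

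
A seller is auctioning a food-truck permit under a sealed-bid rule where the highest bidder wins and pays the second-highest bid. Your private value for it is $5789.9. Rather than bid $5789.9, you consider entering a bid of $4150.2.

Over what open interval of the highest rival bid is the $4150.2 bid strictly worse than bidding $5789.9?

($4150.2, $5789.9)

If the competing bid is below $4150.2, both bids win at the same price — no difference.
If it is above $5789.9, both bids lose — no difference.
If it lies strictly between $4150.2 and $5789.9, bidding your value wins at a price below your value (positive payoff) while bidding $4150.2 loses (payoff 0).
So the deviation strictly hurts on the open interval ($4150.2, $5789.9).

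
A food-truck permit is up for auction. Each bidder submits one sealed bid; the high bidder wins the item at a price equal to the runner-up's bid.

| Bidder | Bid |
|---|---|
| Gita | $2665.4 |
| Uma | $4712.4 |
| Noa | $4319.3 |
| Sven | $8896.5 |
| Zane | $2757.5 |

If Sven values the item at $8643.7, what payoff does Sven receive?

$3931.3

Highest bid: Sven at $8896.5, so Sven wins.
Second-highest bid: Uma at $4712.4 — that is the price the winner pays.
Sven's payoff = value − price = $8643.7 − $4712.4 = $3931.3.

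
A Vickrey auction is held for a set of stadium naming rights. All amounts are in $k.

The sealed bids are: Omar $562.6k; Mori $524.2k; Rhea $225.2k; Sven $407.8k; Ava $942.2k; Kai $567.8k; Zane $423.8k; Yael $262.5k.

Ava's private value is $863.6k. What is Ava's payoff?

Highest bid: Ava at $942.2k, so Ava wins.
Second-highest bid: Kai at $567.8k — that is the price the winner pays.
Ava's payoff = value − price = $863.6k − $567.8k = $295.8k.

$295.8k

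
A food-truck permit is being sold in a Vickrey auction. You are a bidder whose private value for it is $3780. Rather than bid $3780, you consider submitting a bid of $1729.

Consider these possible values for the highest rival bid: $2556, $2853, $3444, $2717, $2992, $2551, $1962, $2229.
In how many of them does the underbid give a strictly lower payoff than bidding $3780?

The deviation hurts exactly when the highest competing bid lies strictly between $1729 and $3780 — underbidding then forfeits a profitable win.
$2556: inside the interval → strictly worse (loss $1224).
$2853: inside the interval → strictly worse (loss $927).
$3444: inside the interval → strictly worse (loss $336).
$2717: inside the interval → strictly worse (loss $1063).
$2992: inside the interval → strictly worse (loss $788).
$2551: inside the interval → strictly worse (loss $1229).
$1962: inside the interval → strictly worse (loss $1818).
$2229: inside the interval → strictly worse (loss $1551).
Count: 8.

8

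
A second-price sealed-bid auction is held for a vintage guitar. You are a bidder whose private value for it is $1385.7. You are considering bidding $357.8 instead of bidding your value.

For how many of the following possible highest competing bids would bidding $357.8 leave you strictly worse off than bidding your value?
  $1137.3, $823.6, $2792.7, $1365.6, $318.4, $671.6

The deviation hurts exactly when the highest competing bid lies strictly between $357.8 and $1385.7 — underbidding then forfeits a profitable win.
$1137.3: inside the interval → strictly worse (loss $248.4).
$823.6: inside the interval → strictly worse (loss $562.1).
$2792.7: above both → same outcome either way.
$1365.6: inside the interval → strictly worse (loss $20.1).
$318.4: below both → same outcome either way.
$671.6: inside the interval → strictly worse (loss $714.1).
Count: 4.

4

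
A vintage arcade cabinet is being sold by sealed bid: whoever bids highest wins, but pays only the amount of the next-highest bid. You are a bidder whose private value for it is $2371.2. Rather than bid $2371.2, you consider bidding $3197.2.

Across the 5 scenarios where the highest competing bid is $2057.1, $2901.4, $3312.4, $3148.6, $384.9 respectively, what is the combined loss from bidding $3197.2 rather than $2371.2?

The deviation costs you only when the competing bid falls strictly between $2371.2 and $3197.2; elsewhere both bids give the same outcome.
$2057.1: outcomes coincide → loss $0.
$2901.4: truthful payoff $0, deviation payoff −$530.2 → loss $530.2.
$3312.4: outcomes coincide → loss $0.
$3148.6: truthful payoff $0, deviation payoff −$777.4 → loss $777.4.
$384.9: outcomes coincide → loss $0.
Total loss = $530.2 + $777.4 = $1307.6.

$1307.6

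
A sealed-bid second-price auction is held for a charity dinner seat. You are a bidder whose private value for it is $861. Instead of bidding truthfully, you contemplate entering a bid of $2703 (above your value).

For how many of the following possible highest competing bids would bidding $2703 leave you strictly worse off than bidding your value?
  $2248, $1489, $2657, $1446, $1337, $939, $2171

7

The deviation hurts exactly when the highest competing bid lies strictly between $861 and $2703 — overbidding then wins at a price above your value.
$2248: inside the interval → strictly worse (loss $1387).
$1489: inside the interval → strictly worse (loss $628).
$2657: inside the interval → strictly worse (loss $1796).
$1446: inside the interval → strictly worse (loss $585).
$1337: inside the interval → strictly worse (loss $476).
$939: inside the interval → strictly worse (loss $78).
$2171: inside the interval → strictly worse (loss $1310).
Count: 7.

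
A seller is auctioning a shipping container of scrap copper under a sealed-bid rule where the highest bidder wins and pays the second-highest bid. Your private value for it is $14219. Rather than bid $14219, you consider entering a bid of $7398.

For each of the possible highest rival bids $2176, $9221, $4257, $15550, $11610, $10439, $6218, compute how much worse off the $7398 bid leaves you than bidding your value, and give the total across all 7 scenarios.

$11387

The deviation costs you only when the competing bid falls strictly between $7398 and $14219; elsewhere both bids give the same outcome.
$2176: outcomes coincide → loss $0.
$9221: truthful payoff $4998, deviation payoff $0 → loss $4998.
$4257: outcomes coincide → loss $0.
$15550: outcomes coincide → loss $0.
$11610: truthful payoff $2609, deviation payoff $0 → loss $2609.
$10439: truthful payoff $3780, deviation payoff $0 → loss $3780.
$6218: outcomes coincide → loss $0.
Total loss = $4998 + $2609 + $3780 = $11387.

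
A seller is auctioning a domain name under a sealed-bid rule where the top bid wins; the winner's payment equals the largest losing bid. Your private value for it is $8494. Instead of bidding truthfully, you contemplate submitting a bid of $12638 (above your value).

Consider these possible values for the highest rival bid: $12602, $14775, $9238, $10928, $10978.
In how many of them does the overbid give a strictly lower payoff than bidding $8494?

The deviation hurts exactly when the highest competing bid lies strictly between $8494 and $12638 — overbidding then wins at a price above your value.
$12602: inside the interval → strictly worse (loss $4108).
$14775: above both → same outcome either way.
$9238: inside the interval → strictly worse (loss $744).
$10928: inside the interval → strictly worse (loss $2434).
$10978: inside the interval → strictly worse (loss $2484).
Count: 4.

4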